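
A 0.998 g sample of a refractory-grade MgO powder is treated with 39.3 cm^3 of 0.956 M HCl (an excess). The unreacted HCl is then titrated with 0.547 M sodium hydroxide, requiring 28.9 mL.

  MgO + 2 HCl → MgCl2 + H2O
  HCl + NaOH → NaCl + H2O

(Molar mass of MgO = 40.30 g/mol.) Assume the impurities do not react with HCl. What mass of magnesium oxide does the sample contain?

0.439 g

n(HCl) added = 0.0393 × 0.956 = 0.0376 mol
n(NaOH) used in back-titration = 0.0289 × 0.547 = 0.0158 mol
n(HCl) left over = 0.0158 mol (1:1 ratio)
n(HCl) consumed by analyte = 0.0376 − 0.0158 = 0.0218 mol
From the 1:2 ratio, n(MgO) = 1/2 × 0.0218 = 0.0109 mol
mass of MgO = 0.0109 × 40.30 = 0.439 g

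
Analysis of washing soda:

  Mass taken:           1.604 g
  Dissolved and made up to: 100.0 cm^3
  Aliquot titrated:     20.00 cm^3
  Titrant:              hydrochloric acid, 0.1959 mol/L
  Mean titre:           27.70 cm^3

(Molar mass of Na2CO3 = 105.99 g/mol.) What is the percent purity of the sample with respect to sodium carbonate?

89.64 %

Na2CO3 + 2 HCl → 2 NaCl + H2O + CO2
n(HCl) per titration = 0.02770 × 0.1959 = 5.426 × 10^-3 mol
From the 1:2 ratio, n(Na2CO3) in each aliquot = 1/2 × 5.426 × 10^-3 = 2.713 × 10^-3 mol
n(Na2CO3) in the whole flask = 2.713 × 10^-3 × 100.0/20.00 = 0.01357 mol
mass of Na2CO3 = 0.01357 × 105.99 = 1.438 g
% Na2CO3 = 1.438 / 1.604 × 100 = 89.64 %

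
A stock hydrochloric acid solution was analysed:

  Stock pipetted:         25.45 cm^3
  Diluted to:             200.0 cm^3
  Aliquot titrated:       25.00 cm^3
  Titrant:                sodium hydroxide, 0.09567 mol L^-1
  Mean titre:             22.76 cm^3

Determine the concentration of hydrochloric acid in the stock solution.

0.6845 mol/L

HCl + NaOH → NaCl + H2O
n(NaOH) = 0.02276 × 0.09567 = 2.177 × 10^-3 mol
n(HCl) in the aliquot = 2.177 × 10^-3 mol (1:1 ratio)
[HCl]_dilute = 2.177 × 10^-3 / 0.02500 = 0.08710 mol/L
Dilution factor = 200.0 / 25.45 = 7.859
[HCl]_stock = 0.08710 × 7.859 = 0.6845 mol/L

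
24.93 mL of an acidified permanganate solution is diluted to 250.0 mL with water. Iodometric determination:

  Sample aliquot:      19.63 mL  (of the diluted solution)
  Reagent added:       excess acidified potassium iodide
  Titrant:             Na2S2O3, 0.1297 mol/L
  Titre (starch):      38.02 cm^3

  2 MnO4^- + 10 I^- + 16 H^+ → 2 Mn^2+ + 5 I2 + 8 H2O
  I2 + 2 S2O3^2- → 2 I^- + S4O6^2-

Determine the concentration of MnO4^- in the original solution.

0.5038 mol/L

n(S2O3^2-) = 0.03802 × 0.1297 = 4.931 × 10^-3 mol
n(I2) = n(S2O3^2-)/2 = 2.466 × 10^-3 mol
From the 2:5 ratio, n(MnO4^-) in the aliquot = 2/5 × 2.466 × 10^-3 = 9.862 × 10^-4 mol
[MnO4^-]_dilute = 9.862 × 10^-4 / 0.01963 = 0.05024 mol/L
[MnO4^-]_original = 0.05024 × 250.0/24.93 = 0.5038 mol/L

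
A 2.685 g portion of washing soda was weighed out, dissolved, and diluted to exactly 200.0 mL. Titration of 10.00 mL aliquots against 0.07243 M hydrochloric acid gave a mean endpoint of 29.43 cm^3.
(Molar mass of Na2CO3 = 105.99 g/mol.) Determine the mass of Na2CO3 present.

Na2CO3 + 2 HCl → 2 NaCl + H2O + CO2
n(HCl) per titration = 0.02943 × 0.07243 = 2.132 × 10^-3 mol
From the 1:2 ratio, n(Na2CO3) in each aliquot = 1/2 × 2.132 × 10^-3 = 1.066 × 10^-3 mol
n(Na2CO3) in the whole flask = 1.066 × 10^-3 × 200.0/10.00 = 0.02132 mol
mass of Na2CO3 = 0.02132 × 105.99 = 2.259 g

2.259 g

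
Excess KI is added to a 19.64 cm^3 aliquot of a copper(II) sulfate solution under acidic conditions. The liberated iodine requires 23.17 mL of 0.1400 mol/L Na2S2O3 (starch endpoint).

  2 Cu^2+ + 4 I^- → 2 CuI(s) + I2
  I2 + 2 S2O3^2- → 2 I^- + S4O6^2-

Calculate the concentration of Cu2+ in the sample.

0.1652 mol/L

n(S2O3^2-) = 0.02317 × 0.1400 = 3.244 × 10^-3 mol
n(I2) = n(S2O3^2-)/2 = 1.622 × 10^-3 mol
From the 2:1 ratio, n(Cu2+) in the aliquot = 2/1 × 1.622 × 10^-3 = 3.244 × 10^-3 mol
[Cu2+] = 3.244 × 10^-3 / 0.01964 = 0.1652 mol/L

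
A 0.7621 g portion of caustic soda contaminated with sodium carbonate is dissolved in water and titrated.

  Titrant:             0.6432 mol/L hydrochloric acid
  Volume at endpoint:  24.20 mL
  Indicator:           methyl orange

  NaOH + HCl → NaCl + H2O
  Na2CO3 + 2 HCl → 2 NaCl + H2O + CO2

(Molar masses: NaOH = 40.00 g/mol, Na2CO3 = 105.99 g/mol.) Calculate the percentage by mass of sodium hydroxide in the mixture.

25.36 %

n(HCl) = 0.02420 × 0.6432 = 0.01557 mol
Let x = n(NaOH), y = n(Na2CO3).
Titrant: 1x + 2y = 0.01557;  mass: 40.00x + 105.99y = 0.7621
Solving, x = 4.832 × 10^-3 mol, y = 5.367 × 10^-3 mol
mass of NaOH = 4.832 × 10^-3 × 40.00 = 0.1933 g
% NaOH = 0.1933 / 0.7621 × 100 = 25.36 %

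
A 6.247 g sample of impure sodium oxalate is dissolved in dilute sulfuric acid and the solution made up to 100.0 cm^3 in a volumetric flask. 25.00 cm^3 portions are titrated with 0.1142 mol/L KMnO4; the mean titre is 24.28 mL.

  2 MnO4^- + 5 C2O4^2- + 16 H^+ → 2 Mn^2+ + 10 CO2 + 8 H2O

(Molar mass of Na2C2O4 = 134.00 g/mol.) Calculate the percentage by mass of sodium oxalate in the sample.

n(KMnO4) per titration = 0.02428 × 0.1142 = 2.773 × 10^-3 mol
From the 5:2 ratio, n(Na2C2O4) in each aliquot = 5/2 × 2.773 × 10^-3 = 6.932 × 10^-3 mol
n(Na2C2O4) in the whole flask = 6.932 × 10^-3 × 100.0/25.00 = 0.02773 mol
mass of Na2C2O4 = 0.02773 × 134.00 = 3.716 g
% Na2C2O4 = 3.716 / 6.247 × 100 = 59.48 %

59.48 %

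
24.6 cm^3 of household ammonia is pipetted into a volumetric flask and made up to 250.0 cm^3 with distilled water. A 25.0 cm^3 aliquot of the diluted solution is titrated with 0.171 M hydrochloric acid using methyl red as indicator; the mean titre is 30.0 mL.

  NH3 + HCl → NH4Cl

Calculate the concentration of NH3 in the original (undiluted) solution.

n(HCl) = 0.0300 × 0.171 = 5.13 × 10^-3 mol
n(NH3) in the aliquot = 5.13 × 10^-3 mol (1:1 ratio)
[NH3]_dilute = 5.13 × 10^-3 / 0.0250 = 0.205 mol/L
Dilution factor = 250.0 / 24.6 = 10.16
[NH3]_stock = 0.205 × 10.16 = 2.09 mol/L

2.09 M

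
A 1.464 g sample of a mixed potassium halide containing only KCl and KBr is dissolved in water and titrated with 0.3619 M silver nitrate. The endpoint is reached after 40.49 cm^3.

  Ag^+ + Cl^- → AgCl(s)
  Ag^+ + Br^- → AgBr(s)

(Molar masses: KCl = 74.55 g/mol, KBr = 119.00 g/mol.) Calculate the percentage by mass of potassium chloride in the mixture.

32.05 %

n(AgNO3) = 0.04049 × 0.3619 = 0.01465 mol
Let x = n(KCl), y = n(KBr).
Titrant: 1x + 1y = 0.01465;  mass: 74.55x + 119.00y = 1.464
Solving, x = 6.294 × 10^-3 mol, y = 8.360 × 10^-3 mol
mass of KCl = 6.294 × 10^-3 × 74.55 = 0.4692 g
% KCl = 0.4692 / 1.464 × 100 = 32.05 %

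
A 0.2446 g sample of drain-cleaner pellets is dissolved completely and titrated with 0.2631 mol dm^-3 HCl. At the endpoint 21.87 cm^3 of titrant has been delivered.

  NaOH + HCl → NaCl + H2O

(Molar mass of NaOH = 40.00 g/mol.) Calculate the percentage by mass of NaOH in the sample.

n(HCl) = 0.02187 L × 0.2631 mol/L = 5.754 × 10^-3 mol
n(NaOH) = 5.754 × 10^-3 mol (1:1 ratio)
mass of NaOH = 5.754 × 10^-3 × 40.00 g/mol = 0.2302 g
% NaOH = 0.2302 / 0.2446 × 100 = 94.10 %

94.10 %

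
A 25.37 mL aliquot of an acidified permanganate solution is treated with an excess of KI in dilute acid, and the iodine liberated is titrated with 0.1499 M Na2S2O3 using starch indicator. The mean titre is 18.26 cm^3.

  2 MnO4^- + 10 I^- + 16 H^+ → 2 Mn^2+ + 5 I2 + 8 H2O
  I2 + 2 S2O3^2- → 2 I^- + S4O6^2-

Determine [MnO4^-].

0.02158 M

n(S2O3^2-) = 0.01826 × 0.1499 = 2.737 × 10^-3 mol
n(I2) = n(S2O3^2-)/2 = 1.369 × 10^-3 mol
From the 2:5 ratio, n(MnO4^-) in the aliquot = 2/5 × 1.369 × 10^-3 = 5.474 × 10^-4 mol
[MnO4^-] = 5.474 × 10^-4 / 0.02537 = 0.02158 mol/L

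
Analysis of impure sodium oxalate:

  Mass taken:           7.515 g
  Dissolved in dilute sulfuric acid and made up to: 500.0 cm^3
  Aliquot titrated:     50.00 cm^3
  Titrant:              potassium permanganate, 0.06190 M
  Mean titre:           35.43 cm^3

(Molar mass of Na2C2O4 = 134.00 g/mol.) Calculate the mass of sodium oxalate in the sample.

2 MnO4^- + 5 C2O4^2- + 16 H^+ → 2 Mn^2+ + 10 CO2 + 8 H2O
n(KMnO4) per titration = 0.03543 × 0.06190 = 2.193 × 10^-3 mol
From the 5:2 ratio, n(Na2C2O4) in each aliquot = 5/2 × 2.193 × 10^-3 = 5.483 × 10^-3 mol
n(Na2C2O4) in the whole flask = 5.483 × 10^-3 × 500.0/50.00 = 0.05483 mol
mass of Na2C2O4 = 0.05483 × 134.00 = 7.347 g

7.347 g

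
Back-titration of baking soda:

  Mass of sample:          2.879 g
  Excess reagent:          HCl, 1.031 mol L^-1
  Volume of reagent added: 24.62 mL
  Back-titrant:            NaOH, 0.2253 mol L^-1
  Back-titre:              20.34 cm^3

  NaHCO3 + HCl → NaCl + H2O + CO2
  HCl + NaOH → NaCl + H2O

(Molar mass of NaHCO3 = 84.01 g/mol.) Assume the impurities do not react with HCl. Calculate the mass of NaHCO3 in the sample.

1.747 g

n(HCl) added = 0.02462 × 1.031 = 0.02538 mol
n(NaOH) used in back-titration = 0.02034 × 0.2253 = 4.583 × 10^-3 mol
n(HCl) left over = 4.583 × 10^-3 mol (1:1 ratio)
n(HCl) consumed by analyte = 0.02538 − 4.583 × 10^-3 = 0.02080 mol
n(NaHCO3) = 0.02080 mol (1:1 ratio)
mass of NaHCO3 = 0.02080 × 84.01 = 1.747 g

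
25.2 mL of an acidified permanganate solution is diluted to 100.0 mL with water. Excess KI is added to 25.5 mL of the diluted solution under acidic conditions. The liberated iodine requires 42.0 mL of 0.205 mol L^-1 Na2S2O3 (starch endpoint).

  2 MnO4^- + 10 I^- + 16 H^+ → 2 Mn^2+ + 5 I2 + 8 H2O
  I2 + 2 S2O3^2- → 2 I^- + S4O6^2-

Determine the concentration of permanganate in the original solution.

n(S2O3^2-) = 0.0420 × 0.205 = 8.61 × 10^-3 mol
n(I2) = n(S2O3^2-)/2 = 4.30 × 10^-3 mol
From the 2:5 ratio, n(MnO4^-) in the aliquot = 2/5 × 4.30 × 10^-3 = 1.72 × 10^-3 mol
[MnO4^-]_dilute = 1.72 × 10^-3 / 0.0255 = 0.0675 mol/L
[MnO4^-]_original = 0.0675 × 100.0/25.2 = 0.268 mol/L

0.268 mol/L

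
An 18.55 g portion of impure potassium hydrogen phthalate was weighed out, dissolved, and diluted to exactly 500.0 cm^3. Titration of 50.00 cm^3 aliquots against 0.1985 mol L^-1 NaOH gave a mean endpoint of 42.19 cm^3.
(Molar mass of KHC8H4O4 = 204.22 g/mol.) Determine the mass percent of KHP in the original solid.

92.20 %

KHC8H4O4 + NaOH → KNaC8H4O4 + H2O
n(NaOH) per titration = 0.04219 × 0.1985 = 8.375 × 10^-3 mol
n(KHC8H4O4) in each aliquot = 8.375 × 10^-3 mol (1:1 ratio)
n(KHC8H4O4) in the whole flask = 8.375 × 10^-3 × 500.0/50.00 = 0.08375 mol
mass of KHC8H4O4 = 0.08375 × 204.22 = 17.10 g
% KHC8H4O4 = 17.10 / 18.55 × 100 = 92.20 %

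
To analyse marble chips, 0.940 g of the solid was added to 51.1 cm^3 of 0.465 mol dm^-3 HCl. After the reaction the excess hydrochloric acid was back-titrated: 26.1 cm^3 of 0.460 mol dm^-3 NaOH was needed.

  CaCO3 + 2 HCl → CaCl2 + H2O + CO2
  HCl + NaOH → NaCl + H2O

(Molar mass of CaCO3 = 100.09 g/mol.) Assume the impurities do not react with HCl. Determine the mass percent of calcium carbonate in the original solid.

n(HCl) added = 0.0511 × 0.465 = 0.0238 mol
n(NaOH) used in back-titration = 0.0261 × 0.460 = 0.0120 mol
n(HCl) left over = 0.0120 mol (1:1 ratio)
n(HCl) consumed by analyte = 0.0238 − 0.0120 = 0.0118 mol
From the 1:2 ratio, n(CaCO3) = 1/2 × 0.0118 = 5.88 × 10^-3 mol
mass of CaCO3 = 5.88 × 10^-3 × 100.09 = 0.588 g
% CaCO3 = 0.588 / 0.940 × 100 = 62.6 %

62.6 %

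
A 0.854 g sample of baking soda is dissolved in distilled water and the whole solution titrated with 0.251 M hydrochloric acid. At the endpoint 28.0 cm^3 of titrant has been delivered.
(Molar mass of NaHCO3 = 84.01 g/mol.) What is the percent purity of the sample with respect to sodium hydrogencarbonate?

NaHCO3 + HCl → NaCl + H2O + CO2
n(HCl) = 0.0280 L × 0.251 mol/L = 7.03 × 10^-3 mol
n(NaHCO3) = 7.03 × 10^-3 mol (1:1 ratio)
mass of NaHCO3 = 7.03 × 10^-3 × 84.01 g/mol = 0.590 g
% NaHCO3 = 0.590 / 0.854 × 100 = 69.1 %

69.1 %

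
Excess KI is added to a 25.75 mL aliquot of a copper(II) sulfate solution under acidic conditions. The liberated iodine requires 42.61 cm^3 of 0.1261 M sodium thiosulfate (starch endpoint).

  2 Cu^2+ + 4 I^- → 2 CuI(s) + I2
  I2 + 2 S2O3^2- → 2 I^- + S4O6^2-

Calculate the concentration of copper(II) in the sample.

0.2087 M

n(S2O3^2-) = 0.04261 × 0.1261 = 5.373 × 10^-3 mol
n(I2) = n(S2O3^2-)/2 = 2.687 × 10^-3 mol
From the 2:1 ratio, n(Cu2+) in the aliquot = 2/1 × 2.687 × 10^-3 = 5.373 × 10^-3 mol
[Cu2+] = 5.373 × 10^-3 / 0.02575 = 0.2087 mol/L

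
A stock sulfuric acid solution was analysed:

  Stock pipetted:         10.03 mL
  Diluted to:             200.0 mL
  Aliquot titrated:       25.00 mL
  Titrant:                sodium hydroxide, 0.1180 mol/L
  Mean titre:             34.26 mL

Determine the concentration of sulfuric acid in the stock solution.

H2SO4 + 2 NaOH → Na2SO4 + 2 H2O
n(NaOH) = 0.03426 × 0.1180 = 4.043 × 10^-3 mol
From the 1:2 ratio, n(H2SO4) in the aliquot = 1/2 × 4.043 × 10^-3 = 2.021 × 10^-3 mol
[H2SO4]_dilute = 2.021 × 10^-3 / 0.02500 = 0.08085 mol/L
Dilution factor = 200.0 / 10.03 = 19.94
[H2SO4]_stock = 0.08085 × 19.94 = 1.612 mol/L

1.612 mol/L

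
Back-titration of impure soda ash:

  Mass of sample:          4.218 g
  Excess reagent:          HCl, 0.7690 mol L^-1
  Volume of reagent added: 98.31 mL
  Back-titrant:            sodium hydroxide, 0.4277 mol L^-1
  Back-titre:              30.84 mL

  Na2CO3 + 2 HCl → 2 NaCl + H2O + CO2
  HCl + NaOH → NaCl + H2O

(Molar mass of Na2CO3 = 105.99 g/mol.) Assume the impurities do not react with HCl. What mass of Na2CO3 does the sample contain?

n(HCl) added = 0.09831 × 0.7690 = 0.07560 mol
n(NaOH) used in back-titration = 0.03084 × 0.4277 = 0.01319 mol
n(HCl) left over = 0.01319 mol (1:1 ratio)
n(HCl) consumed by analyte = 0.07560 − 0.01319 = 0.06241 mol
From the 1:2 ratio, n(Na2CO3) = 1/2 × 0.06241 = 0.03121 mol
mass of Na2CO3 = 0.03121 × 105.99 = 3.307 g

3.307 g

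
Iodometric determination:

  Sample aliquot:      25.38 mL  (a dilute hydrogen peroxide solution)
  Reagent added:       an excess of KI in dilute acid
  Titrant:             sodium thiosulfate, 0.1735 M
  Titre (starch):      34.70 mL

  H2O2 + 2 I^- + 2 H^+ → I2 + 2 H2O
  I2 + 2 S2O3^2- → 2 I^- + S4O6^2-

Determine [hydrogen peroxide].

0.1186 M

n(S2O3^2-) = 0.03470 × 0.1735 = 6.020 × 10^-3 mol
n(I2) = n(S2O3^2-)/2 = 3.010 × 10^-3 mol
n(H2O2) in the aliquot = 3.010 × 10^-3 mol (1:1 ratio)
[H2O2] = 3.010 × 10^-3 / 0.02538 = 0.1186 mol/L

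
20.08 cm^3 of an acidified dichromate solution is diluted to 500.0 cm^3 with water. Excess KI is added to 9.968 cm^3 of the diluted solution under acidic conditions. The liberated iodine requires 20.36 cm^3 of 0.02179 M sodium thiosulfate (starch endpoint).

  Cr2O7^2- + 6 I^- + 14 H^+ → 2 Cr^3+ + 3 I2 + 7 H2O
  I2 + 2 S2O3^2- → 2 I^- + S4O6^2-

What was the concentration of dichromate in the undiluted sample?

n(S2O3^2-) = 0.02036 × 0.02179 = 4.436 × 10^-4 mol
n(I2) = n(S2O3^2-)/2 = 2.218 × 10^-4 mol
From the 1:3 ratio, n(Cr2O7^2-) in the aliquot = 1/3 × 2.218 × 10^-4 = 7.394 × 10^-5 mol
[Cr2O7^2-]_dilute = 7.394 × 10^-5 / 0.009968 = 0.007418 mol/L
[Cr2O7^2-]_original = 0.007418 × 500.0/20.08 = 0.1847 mol/L

0.1847 M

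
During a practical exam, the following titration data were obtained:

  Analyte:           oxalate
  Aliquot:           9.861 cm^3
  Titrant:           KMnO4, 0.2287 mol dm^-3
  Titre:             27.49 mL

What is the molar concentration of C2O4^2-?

2 MnO4^- + 5 C2O4^2- + 16 H^+ → 2 Mn^2+ + 10 CO2 + 8 H2O
n(KMnO4) = 0.02749 L × 0.2287 mol/L = 6.287 × 10^-3 mol
From the 5:2 mole ratio, n(C2O4^2-) = 5/2 × 6.287 × 10^-3 = 0.01572 mol
[C2O4^2-] = 0.01572 mol / 0.009861 L = 1.594 mol/L

1.594 mol/L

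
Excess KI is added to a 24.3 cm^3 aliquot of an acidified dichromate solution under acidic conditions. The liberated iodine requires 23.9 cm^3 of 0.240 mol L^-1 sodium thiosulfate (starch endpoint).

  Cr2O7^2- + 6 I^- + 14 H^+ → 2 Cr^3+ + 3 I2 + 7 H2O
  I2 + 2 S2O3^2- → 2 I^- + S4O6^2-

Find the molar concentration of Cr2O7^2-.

n(S2O3^2-) = 0.0239 × 0.240 = 5.74 × 10^-3 mol
n(I2) = n(S2O3^2-)/2 = 2.87 × 10^-3 mol
From the 1:3 ratio, n(Cr2O7^2-) in the aliquot = 1/3 × 2.87 × 10^-3 = 9.56 × 10^-4 mol
[Cr2O7^2-] = 9.56 × 10^-4 / 0.0243 = 0.0393 mol/L

0.0393 mol/L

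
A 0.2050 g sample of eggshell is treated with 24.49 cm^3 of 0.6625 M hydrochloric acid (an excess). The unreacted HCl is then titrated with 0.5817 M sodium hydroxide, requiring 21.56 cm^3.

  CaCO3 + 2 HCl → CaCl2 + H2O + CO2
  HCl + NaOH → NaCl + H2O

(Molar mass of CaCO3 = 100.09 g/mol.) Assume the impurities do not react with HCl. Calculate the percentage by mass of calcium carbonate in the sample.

n(HCl) added = 0.02449 × 0.6625 = 0.01622 mol
n(NaOH) used in back-titration = 0.02156 × 0.5817 = 0.01254 mol
n(HCl) left over = 0.01254 mol (1:1 ratio)
n(HCl) consumed by analyte = 0.01622 − 0.01254 = 3.683 × 10^-3 mol
From the 1:2 ratio, n(CaCO3) = 1/2 × 3.683 × 10^-3 = 1.842 × 10^-3 mol
mass of CaCO3 = 1.842 × 10^-3 × 100.09 = 0.1843 g
% CaCO3 = 0.1843 / 0.2050 × 100 = 89.91 %

89.91 %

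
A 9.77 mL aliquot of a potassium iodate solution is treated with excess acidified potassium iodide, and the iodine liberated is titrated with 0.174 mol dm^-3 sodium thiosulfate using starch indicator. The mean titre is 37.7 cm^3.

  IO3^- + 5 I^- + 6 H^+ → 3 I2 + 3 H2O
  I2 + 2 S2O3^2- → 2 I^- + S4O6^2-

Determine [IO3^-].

0.112 mol/L

n(S2O3^2-) = 0.0377 × 0.174 = 6.56 × 10^-3 mol
n(I2) = n(S2O3^2-)/2 = 3.28 × 10^-3 mol
From the 1:3 ratio, n(IO3^-) in the aliquot = 1/3 × 3.28 × 10^-3 = 1.09 × 10^-3 mol
[IO3^-] = 1.09 × 10^-3 / 0.00977 = 0.112 mol/L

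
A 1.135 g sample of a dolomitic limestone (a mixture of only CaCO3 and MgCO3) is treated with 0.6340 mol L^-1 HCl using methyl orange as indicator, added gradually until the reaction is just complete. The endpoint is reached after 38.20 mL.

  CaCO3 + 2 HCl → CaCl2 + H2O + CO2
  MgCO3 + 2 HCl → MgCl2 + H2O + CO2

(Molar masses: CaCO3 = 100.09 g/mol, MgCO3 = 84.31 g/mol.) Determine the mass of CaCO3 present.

0.7234 g

n(HCl) = 0.03820 × 0.6340 = 0.02422 mol
Let x = n(CaCO3), y = n(MgCO3).
Titrant: 2x + 2y = 0.02422;  mass: 100.09x + 84.31y = 1.135
Solving, x = 7.228 × 10^-3 mol, y = 4.881 × 10^-3 mol
mass of CaCO3 = 7.228 × 10^-3 × 100.09 = 0.7234 g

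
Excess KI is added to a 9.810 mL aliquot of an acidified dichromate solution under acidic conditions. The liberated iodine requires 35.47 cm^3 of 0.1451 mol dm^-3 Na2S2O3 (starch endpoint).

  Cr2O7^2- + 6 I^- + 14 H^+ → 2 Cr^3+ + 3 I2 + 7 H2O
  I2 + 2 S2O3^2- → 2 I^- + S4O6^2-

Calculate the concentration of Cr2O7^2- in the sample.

0.08744 mol/L

n(S2O3^2-) = 0.03547 × 0.1451 = 5.147 × 10^-3 mol
n(I2) = n(S2O3^2-)/2 = 2.573 × 10^-3 mol
From the 1:3 ratio, n(Cr2O7^2-) in the aliquot = 1/3 × 2.573 × 10^-3 = 8.578 × 10^-4 mol
[Cr2O7^2-] = 8.578 × 10^-4 / 0.009810 = 0.08744 mol/L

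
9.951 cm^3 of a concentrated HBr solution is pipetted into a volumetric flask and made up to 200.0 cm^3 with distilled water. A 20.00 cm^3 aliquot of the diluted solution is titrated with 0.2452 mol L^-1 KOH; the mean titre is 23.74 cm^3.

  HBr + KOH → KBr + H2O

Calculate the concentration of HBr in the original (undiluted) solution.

5.850 mol/L

n(KOH) = 0.02374 × 0.2452 = 5.821 × 10^-3 mol
n(HBr) in the aliquot = 5.821 × 10^-3 mol (1:1 ratio)
[HBr]_dilute = 5.821 × 10^-3 / 0.02000 = 0.2911 mol/L
Dilution factor = 200.0 / 9.951 = 20.10
[HBr]_stock = 0.2911 × 20.10 = 5.850 mol/L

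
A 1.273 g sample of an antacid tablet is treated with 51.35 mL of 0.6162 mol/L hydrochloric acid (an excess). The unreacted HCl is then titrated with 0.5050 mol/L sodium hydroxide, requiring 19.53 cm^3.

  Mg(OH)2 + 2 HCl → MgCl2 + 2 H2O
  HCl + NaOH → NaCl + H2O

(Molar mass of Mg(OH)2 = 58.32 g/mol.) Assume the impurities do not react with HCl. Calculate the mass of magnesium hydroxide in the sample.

n(HCl) added = 0.05135 × 0.6162 = 0.03164 mol
n(NaOH) used in back-titration = 0.01953 × 0.5050 = 9.863 × 10^-3 mol
n(HCl) left over = 9.863 × 10^-3 mol (1:1 ratio)
n(HCl) consumed by analyte = 0.03164 − 9.863 × 10^-3 = 0.02178 mol
From the 1:2 ratio, n(Mg(OH)2) = 1/2 × 0.02178 = 0.01089 mol
mass of Mg(OH)2 = 0.01089 × 58.32 = 0.6351 g

0.6351 g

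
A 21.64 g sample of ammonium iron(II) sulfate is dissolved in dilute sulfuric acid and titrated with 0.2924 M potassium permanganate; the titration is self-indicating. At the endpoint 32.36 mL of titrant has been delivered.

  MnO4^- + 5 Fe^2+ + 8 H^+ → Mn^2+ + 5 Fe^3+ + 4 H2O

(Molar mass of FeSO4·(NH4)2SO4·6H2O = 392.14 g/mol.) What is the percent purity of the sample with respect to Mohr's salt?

85.73 %

n(KMnO4) = 0.03236 L × 0.2924 mol/L = 9.462 × 10^-3 mol
From the 5:1 ratio, n(FeSO4·(NH4)2SO4·6H2O) = 5/1 × 9.462 × 10^-3 = 0.04731 mol
mass of FeSO4·(NH4)2SO4·6H2O = 0.04731 × 392.14 g/mol = 18.55 g
% FeSO4·(NH4)2SO4·6H2O = 18.55 / 21.64 × 100 = 85.73 %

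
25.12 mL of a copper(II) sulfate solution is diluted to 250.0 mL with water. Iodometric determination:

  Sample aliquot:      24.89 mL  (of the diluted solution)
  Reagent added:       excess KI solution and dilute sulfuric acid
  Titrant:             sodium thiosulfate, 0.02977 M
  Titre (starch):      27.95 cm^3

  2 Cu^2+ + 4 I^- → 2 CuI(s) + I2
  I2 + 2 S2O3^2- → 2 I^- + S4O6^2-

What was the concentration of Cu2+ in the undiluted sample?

n(S2O3^2-) = 0.02795 × 0.02977 = 8.321 × 10^-4 mol
n(I2) = n(S2O3^2-)/2 = 4.160 × 10^-4 mol
From the 2:1 ratio, n(Cu2+) in the aliquot = 2/1 × 4.160 × 10^-4 = 8.321 × 10^-4 mol
[Cu2+]_dilute = 8.321 × 10^-4 / 0.02489 = 0.03343 mol/L
[Cu2+]_original = 0.03343 × 250.0/25.12 = 0.3327 mol/L

0.3327 M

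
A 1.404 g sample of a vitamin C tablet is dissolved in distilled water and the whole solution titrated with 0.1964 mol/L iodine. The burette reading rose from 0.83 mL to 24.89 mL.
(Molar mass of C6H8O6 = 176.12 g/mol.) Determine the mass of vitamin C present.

0.8322 g

C6H8O6 + I2 → C6H6O6 + 2 HI
n(I2) = 0.02406 L × 0.1964 mol/L = 4.725 × 10^-3 mol
n(C6H8O6) = 4.725 × 10^-3 mol (1:1 ratio)
mass of C6H8O6 = 4.725 × 10^-3 × 176.12 g/mol = 0.8322 g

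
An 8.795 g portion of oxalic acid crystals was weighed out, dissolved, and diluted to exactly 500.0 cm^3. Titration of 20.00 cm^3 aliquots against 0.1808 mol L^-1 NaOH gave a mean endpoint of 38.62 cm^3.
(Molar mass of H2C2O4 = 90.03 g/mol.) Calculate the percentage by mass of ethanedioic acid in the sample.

89.35 %

H2C2O4 + 2 NaOH → Na2C2O4 + 2 H2O
n(NaOH) per titration = 0.03862 × 0.1808 = 6.982 × 10^-3 mol
From the 1:2 ratio, n(H2C2O4) in each aliquot = 1/2 × 6.982 × 10^-3 = 3.491 × 10^-3 mol
n(H2C2O4) in the whole flask = 3.491 × 10^-3 × 500.0/20.00 = 0.08728 mol
mass of H2C2O4 = 0.08728 × 90.03 = 7.858 g
% H2C2O4 = 7.858 / 8.795 × 100 = 89.35 %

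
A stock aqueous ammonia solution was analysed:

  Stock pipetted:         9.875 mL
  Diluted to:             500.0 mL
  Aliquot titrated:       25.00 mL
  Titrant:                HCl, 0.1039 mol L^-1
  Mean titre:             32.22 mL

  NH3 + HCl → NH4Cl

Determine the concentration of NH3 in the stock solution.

n(HCl) = 0.03222 × 0.1039 = 3.348 × 10^-3 mol
n(NH3) in the aliquot = 3.348 × 10^-3 mol (1:1 ratio)
[NH3]_dilute = 3.348 × 10^-3 / 0.02500 = 0.1339 mol/L
Dilution factor = 500.0 / 9.875 = 50.63
[NH3]_stock = 0.1339 × 50.63 = 6.780 mol/L

6.780 mol/L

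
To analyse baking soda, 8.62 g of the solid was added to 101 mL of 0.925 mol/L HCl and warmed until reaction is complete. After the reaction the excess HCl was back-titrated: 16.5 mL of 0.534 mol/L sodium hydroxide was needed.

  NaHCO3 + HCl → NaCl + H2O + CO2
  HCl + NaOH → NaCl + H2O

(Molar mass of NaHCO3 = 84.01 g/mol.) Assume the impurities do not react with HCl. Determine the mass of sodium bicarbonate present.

7.11 g

n(HCl) added = 0.101 × 0.925 = 0.0934 mol
n(NaOH) used in back-titration = 0.0165 × 0.534 = 8.81 × 10^-3 mol
n(HCl) left over = 8.81 × 10^-3 mol (1:1 ratio)
n(HCl) consumed by analyte = 0.0934 − 8.81 × 10^-3 = 0.0846 mol
n(NaHCO3) = 0.0846 mol (1:1 ratio)
mass of NaHCO3 = 0.0846 × 84.01 = 7.11 g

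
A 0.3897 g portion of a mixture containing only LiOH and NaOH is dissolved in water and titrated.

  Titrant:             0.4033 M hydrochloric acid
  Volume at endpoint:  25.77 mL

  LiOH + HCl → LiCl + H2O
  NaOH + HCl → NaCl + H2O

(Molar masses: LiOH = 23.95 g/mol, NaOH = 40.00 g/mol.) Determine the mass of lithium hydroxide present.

n(HCl) = 0.02577 × 0.4033 = 0.01039 mol
Let x = n(LiOH), y = n(NaOH).
Titrant: 1x + 1y = 0.01039;  mass: 23.95x + 40.00y = 0.3897
Solving, x = 1.621 × 10^-3 mol, y = 8.772 × 10^-3 mol
mass of LiOH = 1.621 × 10^-3 × 23.95 = 0.03883 g

0.03883 g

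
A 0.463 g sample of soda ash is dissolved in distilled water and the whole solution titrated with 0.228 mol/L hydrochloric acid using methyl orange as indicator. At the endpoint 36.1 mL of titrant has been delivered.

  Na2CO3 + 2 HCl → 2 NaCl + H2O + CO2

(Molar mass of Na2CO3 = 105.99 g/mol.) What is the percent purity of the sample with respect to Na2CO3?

n(HCl) = 0.0361 L × 0.228 mol/L = 8.23 × 10^-3 mol
From the 1:2 ratio, n(Na2CO3) = 1/2 × 8.23 × 10^-3 = 4.12 × 10^-3 mol
mass of Na2CO3 = 4.12 × 10^-3 × 105.99 g/mol = 0.436 g
% Na2CO3 = 0.436 / 0.463 × 100 = 94.2 %

94.2 %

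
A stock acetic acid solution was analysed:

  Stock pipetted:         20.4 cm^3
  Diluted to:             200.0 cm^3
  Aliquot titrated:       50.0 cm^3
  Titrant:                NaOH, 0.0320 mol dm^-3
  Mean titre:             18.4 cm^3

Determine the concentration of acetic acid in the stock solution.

0.115 mol/L

CH3COOH + NaOH → CH3COONa + H2O
n(NaOH) = 0.0184 × 0.0320 = 5.89 × 10^-4 mol
n(CH3COOH) in the aliquot = 5.89 × 10^-4 mol (1:1 ratio)
[CH3COOH]_dilute = 5.89 × 10^-4 / 0.0500 = 0.0118 mol/L
Dilution factor = 200.0 / 20.4 = 9.804
[CH3COOH]_stock = 0.0118 × 9.804 = 0.115 mol/L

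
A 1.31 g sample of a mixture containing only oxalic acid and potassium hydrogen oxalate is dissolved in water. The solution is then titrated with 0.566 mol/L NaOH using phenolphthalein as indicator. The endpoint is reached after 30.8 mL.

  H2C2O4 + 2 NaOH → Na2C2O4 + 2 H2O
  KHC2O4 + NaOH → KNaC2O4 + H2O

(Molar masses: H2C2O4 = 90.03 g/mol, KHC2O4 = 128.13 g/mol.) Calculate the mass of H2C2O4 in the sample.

0.500 g

n(NaOH) = 0.0308 × 0.566 = 0.0174 mol
Let x = n(H2C2O4), y = n(KHC2O4).
Titrant: 2x + 1y = 0.0174;  mass: 90.03x + 128.13y = 1.31
Solving, x = 5.56 × 10^-3 mol, y = 6.32 × 10^-3 mol
mass of H2C2O4 = 5.56 × 10^-3 × 90.03 = 0.500 g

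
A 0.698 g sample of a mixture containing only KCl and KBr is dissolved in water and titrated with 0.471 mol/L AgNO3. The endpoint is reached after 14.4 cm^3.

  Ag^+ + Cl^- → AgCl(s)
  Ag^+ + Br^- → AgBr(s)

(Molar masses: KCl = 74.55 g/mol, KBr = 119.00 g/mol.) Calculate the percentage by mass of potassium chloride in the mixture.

26.2 %

n(AgNO3) = 0.0144 × 0.471 = 6.78 × 10^-3 mol
Let x = n(KCl), y = n(KBr).
Titrant: 1x + 1y = 6.78 × 10^-3;  mass: 74.55x + 119.00y = 0.698
Solving, x = 2.45 × 10^-3 mol, y = 4.33 × 10^-3 mol
mass of KCl = 2.45 × 10^-3 × 74.55 = 0.183 g
% KCl = 0.183 / 0.698 × 100 = 26.2 %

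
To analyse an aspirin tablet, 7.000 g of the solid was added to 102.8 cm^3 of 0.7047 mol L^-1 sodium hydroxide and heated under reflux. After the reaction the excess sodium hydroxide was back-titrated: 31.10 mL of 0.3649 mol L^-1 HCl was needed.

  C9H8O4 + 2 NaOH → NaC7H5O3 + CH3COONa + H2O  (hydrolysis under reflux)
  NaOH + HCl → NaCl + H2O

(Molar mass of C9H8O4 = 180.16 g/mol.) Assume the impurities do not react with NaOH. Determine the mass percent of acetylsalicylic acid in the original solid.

n(NaOH) added = 0.1028 × 0.7047 = 0.07244 mol
n(HCl) used in back-titration = 0.03110 × 0.3649 = 0.01135 mol
n(NaOH) left over = 0.01135 mol (1:1 ratio)
n(NaOH) consumed by analyte = 0.07244 − 0.01135 = 0.06109 mol
From the 1:2 ratio, n(C9H8O4) = 1/2 × 0.06109 = 0.03055 mol
mass of C9H8O4 = 0.03055 × 180.16 = 5.503 g
% C9H8O4 = 5.503 / 7.000 × 100 = 78.62 %

78.62 %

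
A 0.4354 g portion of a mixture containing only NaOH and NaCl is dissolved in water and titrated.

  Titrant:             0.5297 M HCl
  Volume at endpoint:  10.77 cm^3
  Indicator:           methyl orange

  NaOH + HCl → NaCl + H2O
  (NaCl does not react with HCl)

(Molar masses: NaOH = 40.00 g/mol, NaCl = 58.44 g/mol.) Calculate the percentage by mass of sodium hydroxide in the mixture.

52.41 %

n(HCl) = 0.01077 × 0.5297 = 5.705 × 10^-3 mol
Let x = n(NaOH), y = n(NaCl).
Titrant: 1x = 5.705 × 10^-3;  mass: 40.00x + 58.44y = 0.4354
Solving, x = 5.705 × 10^-3 mol, y = 3.546 × 10^-3 mol
mass of NaOH = 5.705 × 10^-3 × 40.00 = 0.2282 g
% NaOH = 0.2282 / 0.4354 × 100 = 52.41 %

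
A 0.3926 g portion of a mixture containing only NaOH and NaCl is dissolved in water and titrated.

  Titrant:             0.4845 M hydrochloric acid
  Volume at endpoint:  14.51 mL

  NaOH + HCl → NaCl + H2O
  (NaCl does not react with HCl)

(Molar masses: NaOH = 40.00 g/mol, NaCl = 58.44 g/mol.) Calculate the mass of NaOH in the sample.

0.2812 g

n(HCl) = 0.01451 × 0.4845 = 7.030 × 10^-3 mol
Let x = n(NaOH), y = n(NaCl).
Titrant: 1x = 7.030 × 10^-3;  mass: 40.00x + 58.44y = 0.3926
Solving, x = 7.030 × 10^-3 mol, y = 1.906 × 10^-3 mol
mass of NaOH = 7.030 × 10^-3 × 40.00 = 0.2812 g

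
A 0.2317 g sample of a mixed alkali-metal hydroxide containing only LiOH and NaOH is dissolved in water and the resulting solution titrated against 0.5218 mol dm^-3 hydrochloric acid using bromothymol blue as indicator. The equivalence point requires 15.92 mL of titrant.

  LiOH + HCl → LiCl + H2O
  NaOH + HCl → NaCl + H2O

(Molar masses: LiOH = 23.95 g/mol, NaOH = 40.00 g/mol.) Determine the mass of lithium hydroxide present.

n(HCl) = 0.01592 × 0.5218 = 8.307 × 10^-3 mol
Let x = n(LiOH), y = n(NaOH).
Titrant: 1x + 1y = 8.307 × 10^-3;  mass: 23.95x + 40.00y = 0.2317
Solving, x = 6.267 × 10^-3 mol, y = 2.040 × 10^-3 mol
mass of LiOH = 6.267 × 10^-3 × 23.95 = 0.1501 g

0.1501 g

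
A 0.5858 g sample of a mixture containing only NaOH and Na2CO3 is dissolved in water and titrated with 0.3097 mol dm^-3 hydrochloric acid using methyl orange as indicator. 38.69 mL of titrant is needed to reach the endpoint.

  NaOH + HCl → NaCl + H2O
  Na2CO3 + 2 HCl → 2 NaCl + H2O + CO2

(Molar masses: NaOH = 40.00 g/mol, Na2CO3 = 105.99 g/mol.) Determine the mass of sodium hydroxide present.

0.1514 g

n(HCl) = 0.03869 × 0.3097 = 0.01198 mol
Let x = n(NaOH), y = n(Na2CO3).
Titrant: 1x + 2y = 0.01198;  mass: 40.00x + 105.99y = 0.5858
Solving, x = 3.786 × 10^-3 mol, y = 4.098 × 10^-3 mol
mass of NaOH = 3.786 × 10^-3 × 40.00 = 0.1514 g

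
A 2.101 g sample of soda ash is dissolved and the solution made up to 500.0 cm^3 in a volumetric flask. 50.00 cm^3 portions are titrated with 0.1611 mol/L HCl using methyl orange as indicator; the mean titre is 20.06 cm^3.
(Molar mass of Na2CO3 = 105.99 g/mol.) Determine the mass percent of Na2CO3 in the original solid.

81.51 %

Na2CO3 + 2 HCl → 2 NaCl + H2O + CO2
n(HCl) per titration = 0.02006 × 0.1611 = 3.232 × 10^-3 mol
From the 1:2 ratio, n(Na2CO3) in each aliquot = 1/2 × 3.232 × 10^-3 = 1.616 × 10^-3 mol
n(Na2CO3) in the whole flask = 1.616 × 10^-3 × 500.0/50.00 = 0.01616 mol
mass of Na2CO3 = 0.01616 × 105.99 = 1.713 g
% Na2CO3 = 1.713 / 2.101 × 100 = 81.51 %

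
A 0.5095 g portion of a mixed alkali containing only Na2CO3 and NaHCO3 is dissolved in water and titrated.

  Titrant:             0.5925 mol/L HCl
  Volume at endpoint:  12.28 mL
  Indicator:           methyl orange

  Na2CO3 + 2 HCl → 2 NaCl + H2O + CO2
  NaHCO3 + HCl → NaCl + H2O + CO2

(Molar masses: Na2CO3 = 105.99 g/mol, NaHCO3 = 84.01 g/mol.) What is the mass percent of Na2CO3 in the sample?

n(HCl) = 0.01228 × 0.5925 = 7.276 × 10^-3 mol
Let x = n(Na2CO3), y = n(NaHCO3).
Titrant: 2x + 1y = 7.276 × 10^-3;  mass: 105.99x + 84.01y = 0.5095
Solving, x = 1.640 × 10^-3 mol, y = 3.995 × 10^-3 mol
mass of Na2CO3 = 1.640 × 10^-3 × 105.99 = 0.1739 g
% Na2CO3 = 0.1739 / 0.5095 × 100 = 34.12 %

34.12 %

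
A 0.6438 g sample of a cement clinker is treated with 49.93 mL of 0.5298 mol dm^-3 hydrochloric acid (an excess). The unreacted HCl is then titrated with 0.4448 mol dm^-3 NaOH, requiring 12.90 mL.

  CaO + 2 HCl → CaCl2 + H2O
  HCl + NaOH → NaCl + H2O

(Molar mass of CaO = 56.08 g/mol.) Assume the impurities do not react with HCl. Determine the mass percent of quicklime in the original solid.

n(HCl) added = 0.04993 × 0.5298 = 0.02645 mol
n(NaOH) used in back-titration = 0.01290 × 0.4448 = 5.738 × 10^-3 mol
n(HCl) left over = 5.738 × 10^-3 mol (1:1 ratio)
n(HCl) consumed by analyte = 0.02645 − 5.738 × 10^-3 = 0.02071 mol
From the 1:2 ratio, n(CaO) = 1/2 × 0.02071 = 0.01036 mol
mass of CaO = 0.01036 × 56.08 = 0.5808 g
% CaO = 0.5808 / 0.6438 × 100 = 90.22 %

90.22 %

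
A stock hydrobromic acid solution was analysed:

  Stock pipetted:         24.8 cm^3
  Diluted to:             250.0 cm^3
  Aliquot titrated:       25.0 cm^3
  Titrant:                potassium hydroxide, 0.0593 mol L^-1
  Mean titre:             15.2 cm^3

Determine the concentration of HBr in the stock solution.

0.363 mol/L

HBr + KOH → KBr + H2O
n(KOH) = 0.0152 × 0.0593 = 9.01 × 10^-4 mol
n(HBr) in the aliquot = 9.01 × 10^-4 mol (1:1 ratio)
[HBr]_dilute = 9.01 × 10^-4 / 0.0250 = 0.0361 mol/L
Dilution factor = 250.0 / 24.8 = 10.08
[HBr]_stock = 0.0361 × 10.08 = 0.363 mol/L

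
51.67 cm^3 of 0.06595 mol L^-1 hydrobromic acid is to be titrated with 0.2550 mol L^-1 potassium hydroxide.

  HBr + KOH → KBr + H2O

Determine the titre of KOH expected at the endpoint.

n(HBr) = 0.05167 L × 0.06595 mol/L = 3.408 × 10^-3 mol
n(KOH) = 3.408 × 10^-3 mol (1:1 stoichiometry)
V(KOH) = 3.408 × 10^-3 mol / 0.2550 mol/L = 0.01336 L = 13.36 mL

13.36 mL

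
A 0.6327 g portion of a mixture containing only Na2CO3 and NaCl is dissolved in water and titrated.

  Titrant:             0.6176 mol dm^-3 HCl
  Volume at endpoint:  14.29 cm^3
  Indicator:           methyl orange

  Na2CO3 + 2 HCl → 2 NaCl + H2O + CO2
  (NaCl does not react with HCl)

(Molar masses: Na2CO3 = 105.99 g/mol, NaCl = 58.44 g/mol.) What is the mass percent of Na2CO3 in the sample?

n(HCl) = 0.01429 × 0.6176 = 8.826 × 10^-3 mol
Let x = n(Na2CO3), y = n(NaCl).
Titrant: 2x = 8.826 × 10^-3;  mass: 105.99x + 58.44y = 0.6327
Solving, x = 4.413 × 10^-3 mol, y = 2.823 × 10^-3 mol
mass of Na2CO3 = 4.413 × 10^-3 × 105.99 = 0.4677 g
% Na2CO3 = 0.4677 / 0.6327 × 100 = 73.92 %

73.92 %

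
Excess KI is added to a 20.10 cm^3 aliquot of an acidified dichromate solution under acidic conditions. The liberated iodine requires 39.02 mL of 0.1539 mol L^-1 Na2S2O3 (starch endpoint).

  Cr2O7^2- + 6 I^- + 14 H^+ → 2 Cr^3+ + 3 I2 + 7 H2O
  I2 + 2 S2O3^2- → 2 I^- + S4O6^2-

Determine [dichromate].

n(S2O3^2-) = 0.03902 × 0.1539 = 6.005 × 10^-3 mol
n(I2) = n(S2O3^2-)/2 = 3.003 × 10^-3 mol
From the 1:3 ratio, n(Cr2O7^2-) in the aliquot = 1/3 × 3.003 × 10^-3 = 1.001 × 10^-3 mol
[Cr2O7^2-] = 1.001 × 10^-3 / 0.02010 = 0.04979 mol/L

0.04979 mol/L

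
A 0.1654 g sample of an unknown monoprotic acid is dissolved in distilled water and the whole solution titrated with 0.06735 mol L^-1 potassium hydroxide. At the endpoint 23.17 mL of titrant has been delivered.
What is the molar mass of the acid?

n(KOH) = 0.02317 L × 0.06735 mol/L = 1.560 × 10^-3 mol
n(HA) = 1.560 × 10^-3 mol (1:1 ratio)
M = m / n = 0.1654 g / 1.560 × 10^-3 mol = 106.0 g/mol

106.0 g/mol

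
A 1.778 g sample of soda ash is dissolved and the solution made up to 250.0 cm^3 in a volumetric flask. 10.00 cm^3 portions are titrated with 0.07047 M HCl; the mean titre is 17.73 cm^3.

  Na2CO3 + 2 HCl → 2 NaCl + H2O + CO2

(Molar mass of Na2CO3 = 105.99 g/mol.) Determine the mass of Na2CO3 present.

1.655 g

n(HCl) per titration = 0.01773 × 0.07047 = 1.249 × 10^-3 mol
From the 1:2 ratio, n(Na2CO3) in each aliquot = 1/2 × 1.249 × 10^-3 = 6.247 × 10^-4 mol
n(Na2CO3) in the whole flask = 6.247 × 10^-4 × 250.0/10.00 = 0.01562 mol
mass of Na2CO3 = 0.01562 × 105.99 = 1.655 g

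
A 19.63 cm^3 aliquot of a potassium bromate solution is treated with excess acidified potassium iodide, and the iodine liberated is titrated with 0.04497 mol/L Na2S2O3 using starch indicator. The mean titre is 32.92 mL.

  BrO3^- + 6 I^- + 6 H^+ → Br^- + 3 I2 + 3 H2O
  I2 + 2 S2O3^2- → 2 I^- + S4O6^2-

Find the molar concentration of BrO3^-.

0.01257 mol/L

n(S2O3^2-) = 0.03292 × 0.04497 = 1.480 × 10^-3 mol
n(I2) = n(S2O3^2-)/2 = 7.402 × 10^-4 mol
From the 1:3 ratio, n(BrO3^-) in the aliquot = 1/3 × 7.402 × 10^-4 = 2.467 × 10^-4 mol
[BrO3^-] = 2.467 × 10^-4 / 0.01963 = 0.01257 mol/L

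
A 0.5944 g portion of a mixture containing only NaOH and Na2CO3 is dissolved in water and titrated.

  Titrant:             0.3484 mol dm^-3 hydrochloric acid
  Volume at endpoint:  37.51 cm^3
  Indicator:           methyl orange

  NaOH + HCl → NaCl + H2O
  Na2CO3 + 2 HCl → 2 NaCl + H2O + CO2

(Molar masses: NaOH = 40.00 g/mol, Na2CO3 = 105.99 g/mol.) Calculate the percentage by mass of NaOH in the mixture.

50.83 %

n(HCl) = 0.03751 × 0.3484 = 0.01307 mol
Let x = n(NaOH), y = n(Na2CO3).
Titrant: 1x + 2y = 0.01307;  mass: 40.00x + 105.99y = 0.5944
Solving, x = 7.554 × 10^-3 mol, y = 2.757 × 10^-3 mol
mass of NaOH = 7.554 × 10^-3 × 40.00 = 0.3022 g
% NaOH = 0.3022 / 0.5944 × 100 = 50.83 %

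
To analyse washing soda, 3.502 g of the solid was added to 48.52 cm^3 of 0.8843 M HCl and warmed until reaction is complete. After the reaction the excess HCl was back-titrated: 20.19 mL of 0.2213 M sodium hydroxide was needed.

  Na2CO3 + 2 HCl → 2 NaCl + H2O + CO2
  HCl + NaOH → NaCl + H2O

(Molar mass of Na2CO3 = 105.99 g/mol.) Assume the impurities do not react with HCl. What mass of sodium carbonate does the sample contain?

n(HCl) added = 0.04852 × 0.8843 = 0.04291 mol
n(NaOH) used in back-titration = 0.02019 × 0.2213 = 4.468 × 10^-3 mol
n(HCl) left over = 4.468 × 10^-3 mol (1:1 ratio)
n(HCl) consumed by analyte = 0.04291 − 4.468 × 10^-3 = 0.03844 mol
From the 1:2 ratio, n(Na2CO3) = 1/2 × 0.03844 = 0.01922 mol
mass of Na2CO3 = 0.01922 × 105.99 = 2.037 g

2.037 g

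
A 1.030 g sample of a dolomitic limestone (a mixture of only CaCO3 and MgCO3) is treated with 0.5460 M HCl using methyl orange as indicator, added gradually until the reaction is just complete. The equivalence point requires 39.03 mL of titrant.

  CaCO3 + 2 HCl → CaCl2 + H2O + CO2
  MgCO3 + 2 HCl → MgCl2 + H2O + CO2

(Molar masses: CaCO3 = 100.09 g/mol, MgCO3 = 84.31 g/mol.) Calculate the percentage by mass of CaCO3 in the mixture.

n(HCl) = 0.03903 × 0.5460 = 0.02131 mol
Let x = n(CaCO3), y = n(MgCO3).
Titrant: 2x + 2y = 0.02131;  mass: 100.09x + 84.31y = 1.030
Solving, x = 8.344 × 10^-3 mol, y = 2.312 × 10^-3 mol
mass of CaCO3 = 8.344 × 10^-3 × 100.09 = 0.8351 g
% CaCO3 = 0.8351 / 1.030 × 100 = 81.08 %

81.08 %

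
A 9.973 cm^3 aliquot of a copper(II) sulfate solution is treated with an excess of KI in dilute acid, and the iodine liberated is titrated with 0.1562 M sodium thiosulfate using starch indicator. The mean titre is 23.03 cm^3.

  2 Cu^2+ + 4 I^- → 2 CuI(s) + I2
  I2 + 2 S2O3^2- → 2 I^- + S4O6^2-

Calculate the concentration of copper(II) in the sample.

n(S2O3^2-) = 0.02303 × 0.1562 = 3.597 × 10^-3 mol
n(I2) = n(S2O3^2-)/2 = 1.799 × 10^-3 mol
From the 2:1 ratio, n(Cu2+) in the aliquot = 2/1 × 1.799 × 10^-3 = 3.597 × 10^-3 mol
[Cu2+] = 3.597 × 10^-3 / 0.009973 = 0.3607 mol/L

0.3607 M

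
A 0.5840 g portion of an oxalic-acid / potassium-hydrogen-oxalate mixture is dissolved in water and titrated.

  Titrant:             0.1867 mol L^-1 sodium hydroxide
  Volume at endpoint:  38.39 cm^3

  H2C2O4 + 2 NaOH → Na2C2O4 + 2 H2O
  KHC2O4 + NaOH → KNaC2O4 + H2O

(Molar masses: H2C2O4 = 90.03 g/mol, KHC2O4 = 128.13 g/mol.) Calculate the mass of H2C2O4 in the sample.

0.1811 g

n(NaOH) = 0.03839 × 0.1867 = 7.167 × 10^-3 mol
Let x = n(H2C2O4), y = n(KHC2O4).
Titrant: 2x + 1y = 7.167 × 10^-3;  mass: 90.03x + 128.13y = 0.5840
Solving, x = 2.011 × 10^-3 mol, y = 3.145 × 10^-3 mol
mass of H2C2O4 = 2.011 × 10^-3 × 90.03 = 0.1811 g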